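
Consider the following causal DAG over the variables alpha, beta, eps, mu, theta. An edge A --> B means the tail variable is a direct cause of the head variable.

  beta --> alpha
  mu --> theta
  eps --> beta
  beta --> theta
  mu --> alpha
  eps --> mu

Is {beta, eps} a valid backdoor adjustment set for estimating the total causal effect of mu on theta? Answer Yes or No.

Backdoor paths from mu to theta (paths whose first edge points into mu):
  P1: mu <- eps -> beta -> theta
Condition 1 (no descendant of mu in the set): holds — descendants of mu are {alpha, theta}; none are in {beta, eps}.
Condition 2 (every backdoor path blocked by {beta, eps}):
  P1: blocked at fork node eps ∈ conditioning set.
{beta, eps} satisfies the backdoor criterion.

Yes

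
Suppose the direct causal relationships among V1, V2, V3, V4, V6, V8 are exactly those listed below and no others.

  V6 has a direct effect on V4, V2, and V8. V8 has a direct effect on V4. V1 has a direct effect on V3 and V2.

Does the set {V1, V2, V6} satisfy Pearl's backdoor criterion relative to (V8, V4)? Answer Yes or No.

Yes

Backdoor paths from V8 to V4 (paths whose first edge points into V8):
  P1: V8 <- V6 -> V4
Condition 1 (no descendant of V8 in the set): holds — descendants of V8 are {V4}; none are in {V1, V2, V6}.
Condition 2 (every backdoor path blocked by {V1, V2, V6}):
  P1: blocked at fork node V6 ∈ conditioning set.
{V1, V2, V6} satisfies the backdoor criterion.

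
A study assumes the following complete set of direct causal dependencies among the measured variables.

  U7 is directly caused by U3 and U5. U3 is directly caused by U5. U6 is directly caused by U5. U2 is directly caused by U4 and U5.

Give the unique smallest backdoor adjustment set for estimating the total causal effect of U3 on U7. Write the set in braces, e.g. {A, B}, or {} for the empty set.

Variables eligible for adjustment (non-descendants of U3, excluding U3 and U7): {U2, U4, U5, U6}.
Backdoor paths from U3 to U7:
  P1: U3 <- U5 -> U7
The empty set is not sufficient: P1 (U3 <- U5 -> U7) has no collider blocking it and no conditioned non-collider, so it is open.
Try {U5}:
  P1: blocked at fork node U5 ∈ conditioning set.
{U5} contains no descendant of U3 and blocks every backdoor path.
No other singleton works — e.g. {U4} leaves P1 open — so {U5} is the unique smallest valid adjustment set.

{U5}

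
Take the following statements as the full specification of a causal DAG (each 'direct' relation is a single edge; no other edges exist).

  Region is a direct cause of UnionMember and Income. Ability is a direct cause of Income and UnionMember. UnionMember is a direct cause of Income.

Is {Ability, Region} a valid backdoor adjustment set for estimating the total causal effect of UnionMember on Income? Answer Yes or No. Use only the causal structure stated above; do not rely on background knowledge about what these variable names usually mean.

Yes

Backdoor paths from UnionMember to Income (paths whose first edge points into UnionMember):
  P1: UnionMember <- Ability -> Income
  P2: UnionMember <- Region -> Income
Condition 1 (no descendant of UnionMember in the set): holds — descendants of UnionMember are {Income}; none are in {Ability, Region}.
Condition 2 (every backdoor path blocked by {Ability, Region}):
  P1: blocked at fork node Ability ∈ conditioning set.
  P2: blocked at fork node Region ∈ conditioning set.
{Ability, Region} satisfies the backdoor criterion.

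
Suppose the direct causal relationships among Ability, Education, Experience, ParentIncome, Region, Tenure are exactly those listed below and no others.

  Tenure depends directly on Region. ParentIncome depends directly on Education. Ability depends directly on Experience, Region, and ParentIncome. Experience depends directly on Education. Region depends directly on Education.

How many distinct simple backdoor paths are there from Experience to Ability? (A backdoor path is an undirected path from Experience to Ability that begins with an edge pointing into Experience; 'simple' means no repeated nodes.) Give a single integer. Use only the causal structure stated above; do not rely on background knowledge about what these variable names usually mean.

2

A backdoor path from Experience to Ability is any simple undirected path whose first edge points into Experience (i.e. leaves Experience via a parent).
Parents of Experience: {Education}.
Enumerating:
  P1: Experience <- Education -> Region -> Ability
  P2: Experience <- Education -> ParentIncome -> Ability
That exhausts the simple backdoor paths. Count: 2.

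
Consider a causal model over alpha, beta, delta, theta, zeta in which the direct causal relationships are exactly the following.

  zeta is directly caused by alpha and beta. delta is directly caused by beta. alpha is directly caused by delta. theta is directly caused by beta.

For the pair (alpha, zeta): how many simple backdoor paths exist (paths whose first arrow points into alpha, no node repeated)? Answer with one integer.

A backdoor path from alpha to zeta is any simple undirected path whose first edge points into alpha (i.e. leaves alpha via a parent).
Parents of alpha: {delta}.
Enumerating:
  P1: alpha <- delta <- beta -> zeta
That exhausts the simple backdoor paths. Count: 1.

1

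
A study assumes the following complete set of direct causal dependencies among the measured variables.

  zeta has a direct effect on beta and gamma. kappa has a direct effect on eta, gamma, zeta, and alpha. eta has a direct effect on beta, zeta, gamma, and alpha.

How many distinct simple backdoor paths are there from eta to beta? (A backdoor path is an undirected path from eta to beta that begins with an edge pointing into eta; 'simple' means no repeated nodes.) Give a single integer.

2

A backdoor path from eta to beta is any simple undirected path whose first edge points into eta (i.e. leaves eta via a parent).
Parents of eta: {kappa}.
Enumerating:
  P1: eta <- kappa -> zeta -> beta
  P2: eta <- kappa -> gamma <- zeta -> beta
That exhausts the simple backdoor paths. Count: 2.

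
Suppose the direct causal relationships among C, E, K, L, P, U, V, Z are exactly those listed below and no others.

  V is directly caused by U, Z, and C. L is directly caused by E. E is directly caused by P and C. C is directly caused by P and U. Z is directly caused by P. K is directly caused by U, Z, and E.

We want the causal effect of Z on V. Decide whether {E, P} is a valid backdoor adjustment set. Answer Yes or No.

Yes

Backdoor paths from Z to V (paths whose first edge points into Z):
  P1: Z <- P -> C <- U -> V
  P2: Z <- P -> C -> E -> K <- U -> V
  P3: Z <- P -> C -> V
  P4: Z <- P -> E <- C <- U -> V
  P5: Z <- P -> E <- C -> V
  P6: Z <- P -> E -> K <- U -> C -> V
  P7: Z <- P -> E -> K <- U -> V
Condition 1 (no descendant of Z in the set): holds — descendants of Z are {K, V}; none are in {E, P}.
Condition 2 (every backdoor path blocked by {E, P}):
  P1: blocked at fork node P ∈ conditioning set.
  P2: blocked at fork node P ∈ conditioning set.
  P3: blocked at fork node P ∈ conditioning set.
  P4: blocked at fork node P ∈ conditioning set.
  P5: blocked at fork node P ∈ conditioning set.
  P6: blocked at fork node P ∈ conditioning set.
  P7: blocked at fork node P ∈ conditioning set.
{E, P} satisfies the backdoor criterion.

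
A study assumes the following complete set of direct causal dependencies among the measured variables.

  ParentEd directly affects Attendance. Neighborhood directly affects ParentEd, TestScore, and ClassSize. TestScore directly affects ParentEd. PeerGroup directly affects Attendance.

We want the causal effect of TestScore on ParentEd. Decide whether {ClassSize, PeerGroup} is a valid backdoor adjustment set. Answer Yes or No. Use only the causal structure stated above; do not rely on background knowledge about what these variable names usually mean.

Backdoor paths from TestScore to ParentEd (paths whose first edge points into TestScore):
  P1: TestScore <- Neighborhood -> ParentEd
Condition 1 (no descendant of TestScore in the set): holds — descendants of TestScore are {Attendance, ParentEd}; none are in {ClassSize, PeerGroup}.
Condition 2 (every backdoor path blocked by {ClassSize, PeerGroup}):
  P1: open — no interior node is in the conditioning set.
{ClassSize, PeerGroup} does not satisfy the backdoor criterion.

No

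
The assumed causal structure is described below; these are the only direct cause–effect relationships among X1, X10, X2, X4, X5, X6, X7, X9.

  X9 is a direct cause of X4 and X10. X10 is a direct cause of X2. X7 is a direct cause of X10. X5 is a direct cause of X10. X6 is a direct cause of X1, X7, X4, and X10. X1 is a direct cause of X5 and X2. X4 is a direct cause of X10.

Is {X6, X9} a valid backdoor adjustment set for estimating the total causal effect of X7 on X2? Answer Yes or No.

Yes

Backdoor paths from X7 to X2 (paths whose first edge points into X7):
  P1: X7 <- X6 -> X1 -> X5 -> X10 -> X2
  P2: X7 <- X6 -> X1 -> X2
  P3: X7 <- X6 -> X4 <- X9 -> X10 <- X5 <- X1 -> X2
  P4: X7 <- X6 -> X4 <- X9 -> X10 -> X2
  P5: X7 <- X6 -> X4 -> X10 <- X5 <- X1 -> X2
  P6: X7 <- X6 -> X4 -> X10 -> X2
  P7: X7 <- X6 -> X10 <- X5 <- X1 -> X2
  P8: X7 <- X6 -> X10 -> X2
Condition 1 (no descendant of X7 in the set): holds — descendants of X7 are {X10, X2}; none are in {X6, X9}.
Condition 2 (every backdoor path blocked by {X6, X9}):
  P1: blocked at fork node X6 ∈ conditioning set.
  P2: blocked at fork node X6 ∈ conditioning set.
  P3: blocked at fork node X6 ∈ conditioning set.
  P4: blocked at fork node X6 ∈ conditioning set.
  P5: blocked at fork node X6 ∈ conditioning set.
  P6: blocked at fork node X6 ∈ conditioning set.
  P7: blocked at fork node X6 ∈ conditioning set.
  P8: blocked at fork node X6 ∈ conditioning set.
{X6, X9} satisfies the backdoor criterion.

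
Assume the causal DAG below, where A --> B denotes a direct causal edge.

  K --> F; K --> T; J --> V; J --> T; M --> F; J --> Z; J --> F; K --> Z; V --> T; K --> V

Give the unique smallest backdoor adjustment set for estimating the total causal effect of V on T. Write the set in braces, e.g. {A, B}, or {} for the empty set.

{J, K}

Variables eligible for adjustment (non-descendants of V, excluding V and T): {F, J, K, M, Z}.
Backdoor paths from V to T:
  P1: V <- J -> Z <- K -> T
  P2: V <- J -> F <- K -> T
  P3: V <- J -> T
  P4: V <- K -> Z <- J -> T
  P5: V <- K -> F <- J -> T
  P6: V <- K -> T
The empty set is not sufficient: P3 (V <- J -> T) has no collider blocking it and no conditioned non-collider, so it is open.
Try {J, K}:
  P1: blocked at fork node J ∈ conditioning set.
  P2: blocked at fork node J ∈ conditioning set.
  P3: blocked at fork node J ∈ conditioning set.
  P4: blocked at fork node K ∈ conditioning set.
  P5: blocked at fork node K ∈ conditioning set.
  P6: blocked at fork node K ∈ conditioning set.
{J, K} contains no descendant of V and blocks every backdoor path.
Every element of {J, K} is needed (dropping J leaves P3 open; dropping K leaves P6 open), so no proper subset is valid.
Among all size-2 subsets of the eligible variables, only {J, K} blocks every backdoor path, so it is the unique smallest valid adjustment set.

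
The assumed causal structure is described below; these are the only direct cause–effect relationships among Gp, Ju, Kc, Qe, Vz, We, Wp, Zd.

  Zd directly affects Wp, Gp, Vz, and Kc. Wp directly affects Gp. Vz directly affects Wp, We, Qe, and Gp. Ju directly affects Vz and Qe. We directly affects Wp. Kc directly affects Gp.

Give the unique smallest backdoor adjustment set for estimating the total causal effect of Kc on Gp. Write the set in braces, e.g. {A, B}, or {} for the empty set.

Variables eligible for adjustment (non-descendants of Kc, excluding Kc and Gp): {Ju, Qe, Vz, We, Wp, Zd}.
Backdoor paths from Kc to Gp:
  P1: Kc <- Zd -> Vz -> We -> Wp -> Gp
  P2: Kc <- Zd -> Vz -> Wp -> Gp
  P3: Kc <- Zd -> Vz -> Gp
  P4: Kc <- Zd -> Wp <- Vz -> Gp
  P5: Kc <- Zd -> Wp <- We <- Vz -> Gp
  P6: Kc <- Zd -> Wp -> Gp
  P7: Kc <- Zd -> Gp
The empty set is not sufficient: P1 (Kc <- Zd -> Vz -> We -> Wp -> Gp) has no collider blocking it and no conditioned non-collider, so it is open.
Try {Zd}:
  P1: blocked at fork node Zd ∈ conditioning set.
  P2: blocked at fork node Zd ∈ conditioning set.
  P3: blocked at fork node Zd ∈ conditioning set.
  P4: blocked at fork node Zd ∈ conditioning set.
  P5: blocked at fork node Zd ∈ conditioning set.
  P6: blocked at fork node Zd ∈ conditioning set.
  P7: blocked at fork node Zd ∈ conditioning set.
{Zd} contains no descendant of Kc and blocks every backdoor path.
No other singleton works — e.g. {Ju} leaves P1 open — so {Zd} is the unique smallest valid adjustment set.

{Zd}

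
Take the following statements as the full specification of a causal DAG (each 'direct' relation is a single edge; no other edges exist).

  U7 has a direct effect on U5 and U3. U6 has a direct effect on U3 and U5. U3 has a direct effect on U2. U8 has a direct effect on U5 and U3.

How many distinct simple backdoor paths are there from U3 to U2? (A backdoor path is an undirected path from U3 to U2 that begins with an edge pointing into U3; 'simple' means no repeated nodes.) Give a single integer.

0

A backdoor path from U3 to U2 is any simple undirected path whose first edge points into U3 (i.e. leaves U3 via a parent).
Parents of U3: {U6, U7, U8}.
No simple path from any parent of U3 reaches U2 without revisiting U3, so there are no backdoor paths.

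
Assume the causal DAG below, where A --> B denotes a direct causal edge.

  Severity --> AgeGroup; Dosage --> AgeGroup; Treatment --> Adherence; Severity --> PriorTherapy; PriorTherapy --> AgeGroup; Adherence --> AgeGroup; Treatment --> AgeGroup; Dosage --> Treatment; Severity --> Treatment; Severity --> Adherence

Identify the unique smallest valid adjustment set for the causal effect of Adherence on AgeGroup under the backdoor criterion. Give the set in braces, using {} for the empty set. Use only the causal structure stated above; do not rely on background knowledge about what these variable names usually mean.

{Severity, Treatment}

Variables eligible for adjustment (non-descendants of Adherence, excluding Adherence and AgeGroup): {Dosage, PriorTherapy, Severity, Treatment}.
Backdoor paths from Adherence to AgeGroup:
  P1: Adherence <- Severity -> PriorTherapy -> AgeGroup
  P2: Adherence <- Severity -> Treatment <- Dosage -> AgeGroup
  P3: Adherence <- Severity -> Treatment -> AgeGroup
  P4: Adherence <- Severity -> AgeGroup
  P5: Adherence <- Treatment <- Severity -> PriorTherapy -> AgeGroup
  P6: Adherence <- Treatment <- Severity -> AgeGroup
  P7: Adherence <- Treatment <- Dosage -> AgeGroup
  P8: Adherence <- Treatment -> AgeGroup
The empty set is not sufficient: P1 (Adherence <- Severity -> PriorTherapy -> AgeGroup) has no collider blocking it and no conditioned non-collider, so it is open.
Try {Severity, Treatment}:
  P1: blocked at fork node Severity ∈ conditioning set.
  P2: blocked at fork node Severity ∈ conditioning set.
  P3: blocked at fork node Severity ∈ conditioning set.
  P4: blocked at fork node Severity ∈ conditioning set.
  P5: blocked at chain node Treatment ∈ conditioning set.
  P6: blocked at chain node Treatment ∈ conditioning set.
  P7: blocked at chain node Treatment ∈ conditioning set.
  P8: blocked at fork node Treatment ∈ conditioning set.
{Severity, Treatment} contains no descendant of Adherence and blocks every backdoor path.
Every element of {Severity, Treatment} is needed (dropping Severity leaves P1 open; dropping Treatment leaves P7 open), so no proper subset is valid.
Among all size-2 subsets of the eligible variables, only {Severity, Treatment} blocks every backdoor path, so it is the unique smallest valid adjustment set.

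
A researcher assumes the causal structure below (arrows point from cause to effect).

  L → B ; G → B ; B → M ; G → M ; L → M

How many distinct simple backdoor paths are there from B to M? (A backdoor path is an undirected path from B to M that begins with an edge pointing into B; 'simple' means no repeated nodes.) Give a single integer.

A backdoor path from B to M is any simple undirected path whose first edge points into B (i.e. leaves B via a parent).
Parents of B: {G, L}.
Enumerating:
  P1: B <- L -> M
  P2: B <- G -> M
That exhausts the simple backdoor paths. Count: 2.

2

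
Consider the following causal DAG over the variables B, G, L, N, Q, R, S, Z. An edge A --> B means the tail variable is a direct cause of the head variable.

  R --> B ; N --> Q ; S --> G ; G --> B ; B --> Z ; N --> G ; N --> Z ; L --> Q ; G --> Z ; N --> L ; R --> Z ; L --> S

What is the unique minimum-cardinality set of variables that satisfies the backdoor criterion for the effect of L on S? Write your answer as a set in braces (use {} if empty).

{}

Variables eligible for adjustment (non-descendants of L, excluding L and S): {N, R}.
Backdoor paths from L to S:
  P1: L <- N -> G <- S
  P2: L <- N -> Z <- G <- S
  P3: L <- N -> Z <- R -> B <- G <- S
  P4: L <- N -> Z <- B <- G <- S
Each backdoor path contains an unconditioned collider, so every path is already blocked with the empty conditioning set:
  P1: blocked at collider G (neither it nor any descendant is in the conditioning set).
  P2: blocked at collider Z (neither it nor any descendant is in the conditioning set).
  P3: blocked at collider Z (neither it nor any descendant is in the conditioning set).
  P4: blocked at collider Z (neither it nor any descendant is in the conditioning set).
The empty set is therefore the unique smallest valid set.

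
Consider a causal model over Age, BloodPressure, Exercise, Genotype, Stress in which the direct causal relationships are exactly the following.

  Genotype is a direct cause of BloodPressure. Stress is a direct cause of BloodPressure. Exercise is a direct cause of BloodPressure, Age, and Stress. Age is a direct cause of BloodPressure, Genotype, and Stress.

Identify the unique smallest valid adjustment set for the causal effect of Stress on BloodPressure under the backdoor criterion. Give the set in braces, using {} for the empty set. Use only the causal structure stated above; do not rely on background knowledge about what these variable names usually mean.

{Age, Exercise}

Variables eligible for adjustment (non-descendants of Stress, excluding Stress and BloodPressure): {Age, Exercise, Genotype}.
Backdoor paths from Stress to BloodPressure:
  P1: Stress <- Exercise -> Age -> Genotype -> BloodPressure
  P2: Stress <- Exercise -> Age -> BloodPressure
  P3: Stress <- Exercise -> BloodPressure
  P4: Stress <- Age <- Exercise -> BloodPressure
  P5: Stress <- Age -> Genotype -> BloodPressure
  P6: Stress <- Age -> BloodPressure
The empty set is not sufficient: P1 (Stress <- Exercise -> Age -> Genotype -> BloodPressure) has no collider blocking it and no conditioned non-collider, so it is open.
Try {Age, Exercise}:
  P1: blocked at fork node Exercise ∈ conditioning set.
  P2: blocked at fork node Exercise ∈ conditioning set.
  P3: blocked at fork node Exercise ∈ conditioning set.
  P4: blocked at chain node Age ∈ conditioning set.
  P5: blocked at fork node Age ∈ conditioning set.
  P6: blocked at fork node Age ∈ conditioning set.
{Age, Exercise} contains no descendant of Stress and blocks every backdoor path.
Every element of {Age, Exercise} is needed (dropping Age leaves P5 open; dropping Exercise leaves P3 open), so no proper subset is valid.
Among all size-2 subsets of the eligible variables, only {Age, Exercise} blocks every backdoor path, so it is the unique smallest valid adjustment set.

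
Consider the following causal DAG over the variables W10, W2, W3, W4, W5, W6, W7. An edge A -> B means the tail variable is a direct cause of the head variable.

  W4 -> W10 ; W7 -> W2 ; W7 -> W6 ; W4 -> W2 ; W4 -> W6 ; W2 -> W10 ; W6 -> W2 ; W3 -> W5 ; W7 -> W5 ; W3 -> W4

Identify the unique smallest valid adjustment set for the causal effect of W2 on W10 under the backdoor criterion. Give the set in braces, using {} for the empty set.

{W4}

Variables eligible for adjustment (non-descendants of W2, excluding W2 and W10): {W3, W4, W5, W6, W7}.
Backdoor paths from W2 to W10:
  P1: W2 <- W7 -> W6 <- W4 -> W10
  P2: W2 <- W7 -> W5 <- W3 -> W4 -> W10
  P3: W2 <- W4 -> W10
  P4: W2 <- W6 <- W7 -> W5 <- W3 -> W4 -> W10
  P5: W2 <- W6 <- W4 -> W10
The empty set is not sufficient: P3 (W2 <- W4 -> W10) has no collider blocking it and no conditioned non-collider, so it is open.
Try {W4}:
  P1: blocked at collider W6 (neither it nor any descendant is in the conditioning set).
  P2: blocked at collider W5 (neither it nor any descendant is in the conditioning set).
  P3: blocked at fork node W4 ∈ conditioning set.
  P4: blocked at collider W5 (neither it nor any descendant is in the conditioning set).
  P5: blocked at fork node W4 ∈ conditioning set.
{W4} contains no descendant of W2 and blocks every backdoor path.
No other singleton works — e.g. {W3} leaves P3 open — so {W4} is the unique smallest valid adjustment set.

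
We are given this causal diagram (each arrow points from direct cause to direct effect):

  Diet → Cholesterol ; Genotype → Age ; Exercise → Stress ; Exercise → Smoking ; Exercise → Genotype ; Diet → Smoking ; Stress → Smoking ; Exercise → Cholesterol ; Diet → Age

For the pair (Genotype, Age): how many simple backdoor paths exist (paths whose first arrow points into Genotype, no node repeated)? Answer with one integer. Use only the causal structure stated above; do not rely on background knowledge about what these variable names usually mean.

A backdoor path from Genotype to Age is any simple undirected path whose first edge points into Genotype (i.e. leaves Genotype via a parent).
Parents of Genotype: {Exercise}.
Enumerating:
  P1: Genotype <- Exercise -> Stress -> Smoking <- Diet -> Age
  P2: Genotype <- Exercise -> Smoking <- Diet -> Age
  P3: Genotype <- Exercise -> Cholesterol <- Diet -> Age
That exhausts the simple backdoor paths. Count: 3.

3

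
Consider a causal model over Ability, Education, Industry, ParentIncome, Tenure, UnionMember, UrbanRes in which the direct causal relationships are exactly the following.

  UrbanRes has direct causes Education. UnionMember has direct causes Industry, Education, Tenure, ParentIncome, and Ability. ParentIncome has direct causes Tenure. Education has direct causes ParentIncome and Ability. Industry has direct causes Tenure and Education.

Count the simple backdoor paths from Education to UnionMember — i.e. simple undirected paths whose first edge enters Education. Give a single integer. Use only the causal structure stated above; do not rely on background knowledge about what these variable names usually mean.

4

A backdoor path from Education to UnionMember is any simple undirected path whose first edge points into Education (i.e. leaves Education via a parent).
Parents of Education: {Ability, ParentIncome}.
Enumerating:
  P1: Education <- Ability -> UnionMember
  P2: Education <- ParentIncome <- Tenure -> Industry -> UnionMember
  P3: Education <- ParentIncome <- Tenure -> UnionMember
  P4: Education <- ParentIncome -> UnionMember
That exhausts the simple backdoor paths. Count: 4.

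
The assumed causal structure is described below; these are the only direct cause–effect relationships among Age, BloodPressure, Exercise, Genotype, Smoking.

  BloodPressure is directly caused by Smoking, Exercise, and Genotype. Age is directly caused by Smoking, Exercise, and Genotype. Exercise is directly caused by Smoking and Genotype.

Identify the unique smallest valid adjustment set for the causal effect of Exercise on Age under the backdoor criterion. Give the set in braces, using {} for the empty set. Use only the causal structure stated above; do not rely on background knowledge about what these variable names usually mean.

{Genotype, Smoking}

Variables eligible for adjustment (non-descendants of Exercise, excluding Exercise and Age): {Genotype, Smoking}.
Backdoor paths from Exercise to Age:
  P1: Exercise <- Genotype -> BloodPressure <- Smoking -> Age
  P2: Exercise <- Genotype -> Age
  P3: Exercise <- Smoking -> BloodPressure <- Genotype -> Age
  P4: Exercise <- Smoking -> Age
The empty set is not sufficient: P2 (Exercise <- Genotype -> Age) has no collider blocking it and no conditioned non-collider, so it is open.
Try {Genotype, Smoking}:
  P1: blocked at fork node Genotype ∈ conditioning set.
  P2: blocked at fork node Genotype ∈ conditioning set.
  P3: blocked at fork node Smoking ∈ conditioning set.
  P4: blocked at fork node Smoking ∈ conditioning set.
{Genotype, Smoking} contains no descendant of Exercise and blocks every backdoor path.
Every element of {Genotype, Smoking} is needed (dropping Genotype leaves P2 open; dropping Smoking leaves P4 open), so no proper subset is valid.
Among all size-2 subsets of the eligible variables, only {Genotype, Smoking} blocks every backdoor path, so it is the unique smallest valid adjustment set.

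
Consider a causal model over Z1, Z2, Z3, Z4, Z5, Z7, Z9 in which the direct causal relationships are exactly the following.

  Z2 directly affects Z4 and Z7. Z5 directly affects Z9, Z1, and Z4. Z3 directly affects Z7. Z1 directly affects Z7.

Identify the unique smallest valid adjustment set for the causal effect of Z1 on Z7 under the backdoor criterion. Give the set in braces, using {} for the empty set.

{}

Variables eligible for adjustment (non-descendants of Z1, excluding Z1 and Z7): {Z2, Z3, Z4, Z5, Z9}.
Backdoor paths from Z1 to Z7:
  P1: Z1 <- Z5 -> Z4 <- Z2 -> Z7
Each backdoor path contains an unconditioned collider, so every path is already blocked with the empty conditioning set:
  P1: blocked at collider Z4 (neither it nor any descendant is in the conditioning set).
The empty set is therefore the unique smallest valid set.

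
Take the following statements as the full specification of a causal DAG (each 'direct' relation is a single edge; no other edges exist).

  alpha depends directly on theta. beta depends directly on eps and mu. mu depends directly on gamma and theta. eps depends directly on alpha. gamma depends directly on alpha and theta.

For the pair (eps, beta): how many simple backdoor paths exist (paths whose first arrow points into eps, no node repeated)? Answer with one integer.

A backdoor path from eps to beta is any simple undirected path whose first edge points into eps (i.e. leaves eps via a parent).
Parents of eps: {alpha}.
Enumerating:
  P1: eps <- alpha <- theta -> gamma -> mu -> beta
  P2: eps <- alpha <- theta -> mu -> beta
  P3: eps <- alpha -> gamma <- theta -> mu -> beta
  P4: eps <- alpha -> gamma -> mu -> beta
That exhausts the simple backdoor paths. Count: 4.

4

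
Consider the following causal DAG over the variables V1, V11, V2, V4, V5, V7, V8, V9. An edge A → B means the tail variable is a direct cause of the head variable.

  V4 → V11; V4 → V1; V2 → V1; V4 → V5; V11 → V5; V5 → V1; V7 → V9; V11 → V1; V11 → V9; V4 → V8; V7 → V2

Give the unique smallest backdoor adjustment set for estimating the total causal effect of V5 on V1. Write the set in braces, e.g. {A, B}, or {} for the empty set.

{V11, V4}

Variables eligible for adjustment (non-descendants of V5, excluding V5 and V1): {V11, V2, V4, V7, V8, V9}.
Backdoor paths from V5 to V1:
  P1: V5 <- V4 -> V11 -> V9 <- V7 -> V2 -> V1
  P2: V5 <- V4 -> V11 -> V1
  P3: V5 <- V4 -> V1
  P4: V5 <- V11 <- V4 -> V1
  P5: V5 <- V11 -> V9 <- V7 -> V2 -> V1
  P6: V5 <- V11 -> V1
The empty set is not sufficient: P2 (V5 <- V4 -> V11 -> V1) has no collider blocking it and no conditioned non-collider, so it is open.
Try {V11, V4}:
  P1: blocked at fork node V4 ∈ conditioning set.
  P2: blocked at fork node V4 ∈ conditioning set.
  P3: blocked at fork node V4 ∈ conditioning set.
  P4: blocked at chain node V11 ∈ conditioning set.
  P5: blocked at fork node V11 ∈ conditioning set.
  P6: blocked at fork node V11 ∈ conditioning set.
{V11, V4} contains no descendant of V5 and blocks every backdoor path.
Every element of {V11, V4} is needed (dropping V11 leaves P6 open; dropping V4 leaves P3 open), so no proper subset is valid.
Among all size-2 subsets of the eligible variables, only {V11, V4} blocks every backdoor path, so it is the unique smallest valid adjustment set.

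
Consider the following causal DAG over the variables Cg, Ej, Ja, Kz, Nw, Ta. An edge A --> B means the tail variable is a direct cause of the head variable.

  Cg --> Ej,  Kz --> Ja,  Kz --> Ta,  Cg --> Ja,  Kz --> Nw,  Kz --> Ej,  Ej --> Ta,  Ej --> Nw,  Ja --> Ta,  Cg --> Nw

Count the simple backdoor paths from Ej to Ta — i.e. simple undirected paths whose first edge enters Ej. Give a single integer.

A backdoor path from Ej to Ta is any simple undirected path whose first edge points into Ej (i.e. leaves Ej via a parent).
Parents of Ej: {Cg, Kz}.
Enumerating:
  P1: Ej <- Cg -> Ja <- Kz -> Ta
  P2: Ej <- Cg -> Ja -> Ta
  P3: Ej <- Cg -> Nw <- Kz -> Ja -> Ta
  P4: Ej <- Cg -> Nw <- Kz -> Ta
  P5: Ej <- Kz -> Ja -> Ta
  P6: Ej <- Kz -> Ta
  P7: Ej <- Kz -> Nw <- Cg -> Ja -> Ta
That exhausts the simple backdoor paths. Count: 7.

7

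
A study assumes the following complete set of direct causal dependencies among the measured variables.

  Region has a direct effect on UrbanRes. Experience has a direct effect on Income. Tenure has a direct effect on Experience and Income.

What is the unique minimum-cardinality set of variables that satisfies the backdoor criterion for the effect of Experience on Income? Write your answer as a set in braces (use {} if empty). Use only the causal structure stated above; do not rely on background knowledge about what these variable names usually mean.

Variables eligible for adjustment (non-descendants of Experience, excluding Experience and Income): {Region, Tenure, UrbanRes}.
Backdoor paths from Experience to Income:
  P1: Experience <- Tenure -> Income
The empty set is not sufficient: P1 (Experience <- Tenure -> Income) has no collider blocking it and no conditioned non-collider, so it is open.
Try {Tenure}:
  P1: blocked at fork node Tenure ∈ conditioning set.
{Tenure} contains no descendant of Experience and blocks every backdoor path.
No other singleton works — e.g. {Region} leaves P1 open — so {Tenure} is the unique smallest valid adjustment set.

{Tenure}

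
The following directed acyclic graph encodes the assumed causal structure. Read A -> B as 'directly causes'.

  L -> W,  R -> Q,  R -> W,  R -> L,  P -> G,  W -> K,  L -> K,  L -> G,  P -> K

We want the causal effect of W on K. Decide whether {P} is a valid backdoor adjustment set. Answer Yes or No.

Backdoor paths from W to K (paths whose first edge points into W):
  P1: W <- R -> L -> K
  P2: W <- R -> L -> G <- P -> K
  P3: W <- L -> K
  P4: W <- L -> G <- P -> K
Condition 1 (no descendant of W in the set): holds — descendants of W are {K}; none are in {P}.
Condition 2 (every backdoor path blocked by {P}):
  P1: open — no interior node is in the conditioning set.
  P2: blocked at collider G (neither it nor any descendant is in the conditioning set).
  P3: open — no interior node is in the conditioning set.
  P4: blocked at collider G (neither it nor any descendant is in the conditioning set).
{P} does not satisfy the backdoor criterion.

No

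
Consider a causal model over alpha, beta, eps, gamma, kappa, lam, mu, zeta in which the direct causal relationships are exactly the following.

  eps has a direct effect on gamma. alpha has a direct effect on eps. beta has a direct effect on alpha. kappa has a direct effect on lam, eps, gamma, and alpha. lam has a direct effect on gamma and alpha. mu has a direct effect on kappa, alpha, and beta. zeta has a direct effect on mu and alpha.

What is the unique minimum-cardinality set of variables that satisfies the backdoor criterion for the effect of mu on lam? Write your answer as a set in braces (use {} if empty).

Variables eligible for adjustment (non-descendants of mu, excluding mu and lam): {zeta}.
Backdoor paths from mu to lam:
  P1: mu <- zeta -> alpha <- kappa -> lam
  P2: mu <- zeta -> alpha <- kappa -> eps -> gamma <- lam
  P3: mu <- zeta -> alpha <- kappa -> gamma <- lam
  P4: mu <- zeta -> alpha <- lam
  P5: mu <- zeta -> alpha -> eps <- kappa -> lam
  P6: mu <- zeta -> alpha -> eps <- kappa -> gamma <- lam
  P7: mu <- zeta -> alpha -> eps -> gamma <- kappa -> lam
  P8: mu <- zeta -> alpha -> eps -> gamma <- lam
Each backdoor path contains an unconditioned collider, so every path is already blocked with the empty conditioning set:
  P1: blocked at collider alpha (neither it nor any descendant is in the conditioning set).
  P2: blocked at collider alpha (neither it nor any descendant is in the conditioning set).
  P3: blocked at collider alpha (neither it nor any descendant is in the conditioning set).
  P4: blocked at collider alpha (neither it nor any descendant is in the conditioning set).
  P5: blocked at collider eps (neither it nor any descendant is in the conditioning set).
  P6: blocked at collider eps (neither it nor any descendant is in the conditioning set).
  P7: blocked at collider gamma (neither it nor any descendant is in the conditioning set).
  P8: blocked at collider gamma (neither it nor any descendant is in the conditioning set).
The empty set is therefore the unique smallest valid set.

{}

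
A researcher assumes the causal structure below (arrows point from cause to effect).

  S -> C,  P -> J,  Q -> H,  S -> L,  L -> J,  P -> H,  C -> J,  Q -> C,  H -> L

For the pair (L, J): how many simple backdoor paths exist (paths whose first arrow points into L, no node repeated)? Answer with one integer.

A backdoor path from L to J is any simple undirected path whose first edge points into L (i.e. leaves L via a parent).
Parents of L: {H, S}.
Enumerating:
  P1: L <- S -> C <- Q -> H <- P -> J
  P2: L <- S -> C -> J
  P3: L <- H <- P -> J
  P4: L <- H <- Q -> C -> J
That exhausts the simple backdoor paths. Count: 4.

4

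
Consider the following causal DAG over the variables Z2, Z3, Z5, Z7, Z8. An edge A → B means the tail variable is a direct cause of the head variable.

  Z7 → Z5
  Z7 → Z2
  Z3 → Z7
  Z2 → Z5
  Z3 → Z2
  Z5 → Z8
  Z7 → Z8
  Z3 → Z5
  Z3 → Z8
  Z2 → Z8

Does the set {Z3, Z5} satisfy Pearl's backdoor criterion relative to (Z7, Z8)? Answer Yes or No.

No

Backdoor paths from Z7 to Z8 (paths whose first edge points into Z7):
  P1: Z7 <- Z3 -> Z2 -> Z5 -> Z8
  P2: Z7 <- Z3 -> Z2 -> Z8
  P3: Z7 <- Z3 -> Z5 <- Z2 -> Z8
  P4: Z7 <- Z3 -> Z5 -> Z8
  P5: Z7 <- Z3 -> Z8
Condition 1 (no descendant of Z7 in the set): FAILS — Z5 is a descendant of Z7.
Condition 2 (every backdoor path blocked by {Z3, Z5}):
  P1: blocked at fork node Z3 ∈ conditioning set.
  P2: blocked at fork node Z3 ∈ conditioning set.
  P3: blocked at fork node Z3 ∈ conditioning set.
  P4: blocked at fork node Z3 ∈ conditioning set.
  P5: blocked at fork node Z3 ∈ conditioning set.
{Z3, Z5} does not satisfy the backdoor criterion.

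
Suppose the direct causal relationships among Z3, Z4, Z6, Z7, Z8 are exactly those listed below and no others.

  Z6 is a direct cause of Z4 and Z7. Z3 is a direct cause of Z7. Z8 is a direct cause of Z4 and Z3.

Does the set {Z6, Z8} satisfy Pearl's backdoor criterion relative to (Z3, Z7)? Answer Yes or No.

Backdoor paths from Z3 to Z7 (paths whose first edge points into Z3):
  P1: Z3 <- Z8 -> Z4 <- Z6 -> Z7
Condition 1 (no descendant of Z3 in the set): holds — descendants of Z3 are {Z7}; none are in {Z6, Z8}.
Condition 2 (every backdoor path blocked by {Z6, Z8}):
  P1: blocked at fork node Z8 ∈ conditioning set.
{Z6, Z8} satisfies the backdoor criterion.

Yes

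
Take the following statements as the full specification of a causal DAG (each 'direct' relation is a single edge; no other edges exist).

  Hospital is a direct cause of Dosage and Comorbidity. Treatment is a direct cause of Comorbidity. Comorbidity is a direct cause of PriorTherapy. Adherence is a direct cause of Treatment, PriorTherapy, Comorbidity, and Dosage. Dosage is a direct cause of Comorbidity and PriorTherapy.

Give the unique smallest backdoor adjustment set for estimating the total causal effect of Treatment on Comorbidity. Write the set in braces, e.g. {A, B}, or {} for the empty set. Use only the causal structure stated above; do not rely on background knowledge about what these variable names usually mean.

Variables eligible for adjustment (non-descendants of Treatment, excluding Treatment and Comorbidity): {Adherence, Dosage, Hospital}.
Backdoor paths from Treatment to Comorbidity:
  P1: Treatment <- Adherence -> Dosage <- Hospital -> Comorbidity
  P2: Treatment <- Adherence -> Dosage -> Comorbidity
  P3: Treatment <- Adherence -> Dosage -> PriorTherapy <- Comorbidity
  P4: Treatment <- Adherence -> Comorbidity
  P5: Treatment <- Adherence -> PriorTherapy <- Dosage <- Hospital -> Comorbidity
  P6: Treatment <- Adherence -> PriorTherapy <- Dosage -> Comorbidity
  P7: Treatment <- Adherence -> PriorTherapy <- Comorbidity
The empty set is not sufficient: P2 (Treatment <- Adherence -> Dosage -> Comorbidity) has no collider blocking it and no conditioned non-collider, so it is open.
Try {Adherence}:
  P1: blocked at fork node Adherence ∈ conditioning set.
  P2: blocked at fork node Adherence ∈ conditioning set.
  P3: blocked at fork node Adherence ∈ conditioning set.
  P4: blocked at fork node Adherence ∈ conditioning set.
  P5: blocked at fork node Adherence ∈ conditioning set.
  P6: blocked at fork node Adherence ∈ conditioning set.
  P7: blocked at fork node Adherence ∈ conditioning set.
{Adherence} contains no descendant of Treatment and blocks every backdoor path.
No other singleton works — e.g. {Hospital} leaves P2 open — so {Adherence} is the unique smallest valid adjustment set.

{Adherence}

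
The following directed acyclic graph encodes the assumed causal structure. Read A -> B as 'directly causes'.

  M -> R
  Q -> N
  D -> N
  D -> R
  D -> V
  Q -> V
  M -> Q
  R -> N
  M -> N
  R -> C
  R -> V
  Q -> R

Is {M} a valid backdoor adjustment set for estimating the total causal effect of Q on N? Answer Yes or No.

Backdoor paths from Q to N (paths whose first edge points into Q):
  P1: Q <- M -> R <- D -> N
  P2: Q <- M -> R -> V <- D -> N
  P3: Q <- M -> R -> N
  P4: Q <- M -> N
Condition 1 (no descendant of Q in the set): holds — descendants of Q are {C, N, R, V}; none are in {M}.
Condition 2 (every backdoor path blocked by {M}):
  P1: blocked at fork node M ∈ conditioning set.
  P2: blocked at fork node M ∈ conditioning set.
  P3: blocked at fork node M ∈ conditioning set.
  P4: blocked at fork node M ∈ conditioning set.
{M} satisfies the backdoor criterion.

Yes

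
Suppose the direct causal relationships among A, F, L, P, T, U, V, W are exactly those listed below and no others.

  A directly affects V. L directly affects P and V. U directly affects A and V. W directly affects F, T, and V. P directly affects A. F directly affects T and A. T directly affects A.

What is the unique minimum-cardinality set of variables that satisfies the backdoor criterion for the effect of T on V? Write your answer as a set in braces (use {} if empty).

{F, W}

Variables eligible for adjustment (non-descendants of T, excluding T and V): {F, L, P, U, W}.
Backdoor paths from T to V:
  P1: T <- W -> F -> A <- U -> V
  P2: T <- W -> F -> A <- P <- L -> V
  P3: T <- W -> F -> A -> V
  P4: T <- W -> V
  P5: T <- F <- W -> V
  P6: T <- F -> A <- U -> V
  P7: T <- F -> A <- P <- L -> V
  P8: T <- F -> A -> V
The empty set is not sufficient: P3 (T <- W -> F -> A -> V) has no collider blocking it and no conditioned non-collider, so it is open.
Try {F, W}:
  P1: blocked at fork node W ∈ conditioning set.
  P2: blocked at fork node W ∈ conditioning set.
  P3: blocked at fork node W ∈ conditioning set.
  P4: blocked at fork node W ∈ conditioning set.
  P5: blocked at chain node F ∈ conditioning set.
  P6: blocked at fork node F ∈ conditioning set.
  P7: blocked at fork node F ∈ conditioning set.
  P8: blocked at fork node F ∈ conditioning set.
{F, W} contains no descendant of T and blocks every backdoor path.
Every element of {F, W} is needed (dropping F leaves P8 open; dropping W leaves P4 open), so no proper subset is valid.
Among all size-2 subsets of the eligible variables, only {F, W} blocks every backdoor path, so it is the unique smallest valid adjustment set.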